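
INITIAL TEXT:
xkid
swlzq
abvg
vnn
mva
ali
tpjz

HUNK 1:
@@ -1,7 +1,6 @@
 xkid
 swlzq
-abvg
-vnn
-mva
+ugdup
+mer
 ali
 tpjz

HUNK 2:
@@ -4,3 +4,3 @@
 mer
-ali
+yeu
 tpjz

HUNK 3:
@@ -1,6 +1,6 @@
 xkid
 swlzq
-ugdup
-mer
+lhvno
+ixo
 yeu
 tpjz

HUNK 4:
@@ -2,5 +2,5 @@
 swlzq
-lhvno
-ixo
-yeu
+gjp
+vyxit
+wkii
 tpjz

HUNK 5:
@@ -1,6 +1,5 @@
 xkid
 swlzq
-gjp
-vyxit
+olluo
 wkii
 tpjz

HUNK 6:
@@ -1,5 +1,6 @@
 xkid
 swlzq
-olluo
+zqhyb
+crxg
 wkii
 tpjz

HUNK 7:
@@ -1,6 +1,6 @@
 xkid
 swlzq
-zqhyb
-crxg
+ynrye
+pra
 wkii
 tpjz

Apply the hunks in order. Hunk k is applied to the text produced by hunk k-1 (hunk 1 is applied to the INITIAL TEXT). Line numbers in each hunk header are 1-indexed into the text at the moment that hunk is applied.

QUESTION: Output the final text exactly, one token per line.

Answer: xkid
swlzq
ynrye
pra
wkii
tpjz

Derivation:
Hunk 1: at line 1 remove [abvg,vnn,mva] add [ugdup,mer] -> 6 lines: xkid swlzq ugdup mer ali tpjz
Hunk 2: at line 4 remove [ali] add [yeu] -> 6 lines: xkid swlzq ugdup mer yeu tpjz
Hunk 3: at line 1 remove [ugdup,mer] add [lhvno,ixo] -> 6 lines: xkid swlzq lhvno ixo yeu tpjz
Hunk 4: at line 2 remove [lhvno,ixo,yeu] add [gjp,vyxit,wkii] -> 6 lines: xkid swlzq gjp vyxit wkii tpjz
Hunk 5: at line 1 remove [gjp,vyxit] add [olluo] -> 5 lines: xkid swlzq olluo wkii tpjz
Hunk 6: at line 1 remove [olluo] add [zqhyb,crxg] -> 6 lines: xkid swlzq zqhyb crxg wkii tpjz
Hunk 7: at line 1 remove [zqhyb,crxg] add [ynrye,pra] -> 6 lines: xkid swlzq ynrye pra wkii tpjz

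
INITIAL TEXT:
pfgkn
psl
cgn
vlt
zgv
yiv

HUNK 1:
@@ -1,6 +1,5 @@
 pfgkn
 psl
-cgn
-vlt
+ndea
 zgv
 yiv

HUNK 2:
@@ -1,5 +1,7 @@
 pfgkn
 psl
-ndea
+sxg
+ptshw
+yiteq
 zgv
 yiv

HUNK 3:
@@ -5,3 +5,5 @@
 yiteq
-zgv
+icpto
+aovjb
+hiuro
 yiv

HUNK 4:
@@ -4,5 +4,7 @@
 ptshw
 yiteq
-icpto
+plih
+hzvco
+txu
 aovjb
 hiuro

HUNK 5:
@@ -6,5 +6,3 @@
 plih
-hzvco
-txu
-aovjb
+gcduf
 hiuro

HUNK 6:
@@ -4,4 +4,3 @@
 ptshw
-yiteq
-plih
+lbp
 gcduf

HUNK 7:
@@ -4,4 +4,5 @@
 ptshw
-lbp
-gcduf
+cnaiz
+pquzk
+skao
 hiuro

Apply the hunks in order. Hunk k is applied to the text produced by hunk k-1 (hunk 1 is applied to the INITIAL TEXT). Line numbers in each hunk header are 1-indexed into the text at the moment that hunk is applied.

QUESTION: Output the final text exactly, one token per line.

Hunk 1: at line 1 remove [cgn,vlt] add [ndea] -> 5 lines: pfgkn psl ndea zgv yiv
Hunk 2: at line 1 remove [ndea] add [sxg,ptshw,yiteq] -> 7 lines: pfgkn psl sxg ptshw yiteq zgv yiv
Hunk 3: at line 5 remove [zgv] add [icpto,aovjb,hiuro] -> 9 lines: pfgkn psl sxg ptshw yiteq icpto aovjb hiuro yiv
Hunk 4: at line 4 remove [icpto] add [plih,hzvco,txu] -> 11 lines: pfgkn psl sxg ptshw yiteq plih hzvco txu aovjb hiuro yiv
Hunk 5: at line 6 remove [hzvco,txu,aovjb] add [gcduf] -> 9 lines: pfgkn psl sxg ptshw yiteq plih gcduf hiuro yiv
Hunk 6: at line 4 remove [yiteq,plih] add [lbp] -> 8 lines: pfgkn psl sxg ptshw lbp gcduf hiuro yiv
Hunk 7: at line 4 remove [lbp,gcduf] add [cnaiz,pquzk,skao] -> 9 lines: pfgkn psl sxg ptshw cnaiz pquzk skao hiuro yiv

Answer: pfgkn
psl
sxg
ptshw
cnaiz
pquzk
skao
hiuro
yiv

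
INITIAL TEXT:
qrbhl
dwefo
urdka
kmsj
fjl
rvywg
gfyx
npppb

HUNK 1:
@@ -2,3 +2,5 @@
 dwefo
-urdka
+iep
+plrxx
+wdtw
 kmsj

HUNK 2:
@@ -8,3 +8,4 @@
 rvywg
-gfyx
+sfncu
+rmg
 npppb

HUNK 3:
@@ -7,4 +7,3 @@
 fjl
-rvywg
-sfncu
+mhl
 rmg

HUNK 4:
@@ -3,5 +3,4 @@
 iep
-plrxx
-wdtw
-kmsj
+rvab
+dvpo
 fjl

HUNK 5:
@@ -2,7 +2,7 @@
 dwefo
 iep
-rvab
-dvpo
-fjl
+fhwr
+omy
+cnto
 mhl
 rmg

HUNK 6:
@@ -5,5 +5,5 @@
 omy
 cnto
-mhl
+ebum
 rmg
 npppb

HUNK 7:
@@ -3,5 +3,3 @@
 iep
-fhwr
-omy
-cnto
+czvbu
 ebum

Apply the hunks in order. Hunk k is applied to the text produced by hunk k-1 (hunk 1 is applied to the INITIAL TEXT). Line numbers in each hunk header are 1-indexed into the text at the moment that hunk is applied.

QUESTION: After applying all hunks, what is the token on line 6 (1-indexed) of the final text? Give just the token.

Answer: rmg

Derivation:
Hunk 1: at line 2 remove [urdka] add [iep,plrxx,wdtw] -> 10 lines: qrbhl dwefo iep plrxx wdtw kmsj fjl rvywg gfyx npppb
Hunk 2: at line 8 remove [gfyx] add [sfncu,rmg] -> 11 lines: qrbhl dwefo iep plrxx wdtw kmsj fjl rvywg sfncu rmg npppb
Hunk 3: at line 7 remove [rvywg,sfncu] add [mhl] -> 10 lines: qrbhl dwefo iep plrxx wdtw kmsj fjl mhl rmg npppb
Hunk 4: at line 3 remove [plrxx,wdtw,kmsj] add [rvab,dvpo] -> 9 lines: qrbhl dwefo iep rvab dvpo fjl mhl rmg npppb
Hunk 5: at line 2 remove [rvab,dvpo,fjl] add [fhwr,omy,cnto] -> 9 lines: qrbhl dwefo iep fhwr omy cnto mhl rmg npppb
Hunk 6: at line 5 remove [mhl] add [ebum] -> 9 lines: qrbhl dwefo iep fhwr omy cnto ebum rmg npppb
Hunk 7: at line 3 remove [fhwr,omy,cnto] add [czvbu] -> 7 lines: qrbhl dwefo iep czvbu ebum rmg npppb
Final line 6: rmg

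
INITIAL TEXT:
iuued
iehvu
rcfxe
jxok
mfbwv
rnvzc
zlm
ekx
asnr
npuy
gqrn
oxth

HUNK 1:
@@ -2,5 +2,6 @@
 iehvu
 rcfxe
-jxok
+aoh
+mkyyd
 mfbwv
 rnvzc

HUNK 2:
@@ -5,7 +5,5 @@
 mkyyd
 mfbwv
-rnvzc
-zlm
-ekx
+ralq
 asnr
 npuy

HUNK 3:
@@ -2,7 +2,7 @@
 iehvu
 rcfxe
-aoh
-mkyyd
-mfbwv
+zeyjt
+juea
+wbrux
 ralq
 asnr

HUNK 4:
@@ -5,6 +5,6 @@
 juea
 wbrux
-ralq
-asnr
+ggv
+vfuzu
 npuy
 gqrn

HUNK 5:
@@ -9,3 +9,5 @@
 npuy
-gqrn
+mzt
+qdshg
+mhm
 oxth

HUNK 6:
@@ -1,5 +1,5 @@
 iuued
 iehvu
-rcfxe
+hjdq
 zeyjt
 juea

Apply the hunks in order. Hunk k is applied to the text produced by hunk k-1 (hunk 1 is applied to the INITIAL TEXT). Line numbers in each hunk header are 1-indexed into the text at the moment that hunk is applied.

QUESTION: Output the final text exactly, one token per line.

Hunk 1: at line 2 remove [jxok] add [aoh,mkyyd] -> 13 lines: iuued iehvu rcfxe aoh mkyyd mfbwv rnvzc zlm ekx asnr npuy gqrn oxth
Hunk 2: at line 5 remove [rnvzc,zlm,ekx] add [ralq] -> 11 lines: iuued iehvu rcfxe aoh mkyyd mfbwv ralq asnr npuy gqrn oxth
Hunk 3: at line 2 remove [aoh,mkyyd,mfbwv] add [zeyjt,juea,wbrux] -> 11 lines: iuued iehvu rcfxe zeyjt juea wbrux ralq asnr npuy gqrn oxth
Hunk 4: at line 5 remove [ralq,asnr] add [ggv,vfuzu] -> 11 lines: iuued iehvu rcfxe zeyjt juea wbrux ggv vfuzu npuy gqrn oxth
Hunk 5: at line 9 remove [gqrn] add [mzt,qdshg,mhm] -> 13 lines: iuued iehvu rcfxe zeyjt juea wbrux ggv vfuzu npuy mzt qdshg mhm oxth
Hunk 6: at line 1 remove [rcfxe] add [hjdq] -> 13 lines: iuued iehvu hjdq zeyjt juea wbrux ggv vfuzu npuy mzt qdshg mhm oxth

Answer: iuued
iehvu
hjdq
zeyjt
juea
wbrux
ggv
vfuzu
npuy
mzt
qdshg
mhm
oxth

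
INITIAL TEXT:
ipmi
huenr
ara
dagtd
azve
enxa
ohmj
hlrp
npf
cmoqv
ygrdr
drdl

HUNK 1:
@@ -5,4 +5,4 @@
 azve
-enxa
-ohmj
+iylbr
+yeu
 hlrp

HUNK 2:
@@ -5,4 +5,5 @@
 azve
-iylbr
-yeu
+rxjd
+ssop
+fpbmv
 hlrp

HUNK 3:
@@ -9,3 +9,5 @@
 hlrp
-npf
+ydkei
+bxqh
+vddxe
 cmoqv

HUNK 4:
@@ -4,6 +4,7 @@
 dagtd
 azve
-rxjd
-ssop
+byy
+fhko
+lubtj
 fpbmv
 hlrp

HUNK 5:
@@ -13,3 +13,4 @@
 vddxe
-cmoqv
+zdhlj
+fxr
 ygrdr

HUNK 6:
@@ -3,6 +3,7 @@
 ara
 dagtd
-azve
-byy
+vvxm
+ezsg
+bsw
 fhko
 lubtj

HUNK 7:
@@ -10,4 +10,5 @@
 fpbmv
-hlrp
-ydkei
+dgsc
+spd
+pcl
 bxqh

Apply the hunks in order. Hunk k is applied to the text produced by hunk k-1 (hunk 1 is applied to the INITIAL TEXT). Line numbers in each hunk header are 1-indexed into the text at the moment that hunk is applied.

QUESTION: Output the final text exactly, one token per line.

Hunk 1: at line 5 remove [enxa,ohmj] add [iylbr,yeu] -> 12 lines: ipmi huenr ara dagtd azve iylbr yeu hlrp npf cmoqv ygrdr drdl
Hunk 2: at line 5 remove [iylbr,yeu] add [rxjd,ssop,fpbmv] -> 13 lines: ipmi huenr ara dagtd azve rxjd ssop fpbmv hlrp npf cmoqv ygrdr drdl
Hunk 3: at line 9 remove [npf] add [ydkei,bxqh,vddxe] -> 15 lines: ipmi huenr ara dagtd azve rxjd ssop fpbmv hlrp ydkei bxqh vddxe cmoqv ygrdr drdl
Hunk 4: at line 4 remove [rxjd,ssop] add [byy,fhko,lubtj] -> 16 lines: ipmi huenr ara dagtd azve byy fhko lubtj fpbmv hlrp ydkei bxqh vddxe cmoqv ygrdr drdl
Hunk 5: at line 13 remove [cmoqv] add [zdhlj,fxr] -> 17 lines: ipmi huenr ara dagtd azve byy fhko lubtj fpbmv hlrp ydkei bxqh vddxe zdhlj fxr ygrdr drdl
Hunk 6: at line 3 remove [azve,byy] add [vvxm,ezsg,bsw] -> 18 lines: ipmi huenr ara dagtd vvxm ezsg bsw fhko lubtj fpbmv hlrp ydkei bxqh vddxe zdhlj fxr ygrdr drdl
Hunk 7: at line 10 remove [hlrp,ydkei] add [dgsc,spd,pcl] -> 19 lines: ipmi huenr ara dagtd vvxm ezsg bsw fhko lubtj fpbmv dgsc spd pcl bxqh vddxe zdhlj fxr ygrdr drdl

Answer: ipmi
huenr
ara
dagtd
vvxm
ezsg
bsw
fhko
lubtj
fpbmv
dgsc
spd
pcl
bxqh
vddxe
zdhlj
fxr
ygrdr
drdl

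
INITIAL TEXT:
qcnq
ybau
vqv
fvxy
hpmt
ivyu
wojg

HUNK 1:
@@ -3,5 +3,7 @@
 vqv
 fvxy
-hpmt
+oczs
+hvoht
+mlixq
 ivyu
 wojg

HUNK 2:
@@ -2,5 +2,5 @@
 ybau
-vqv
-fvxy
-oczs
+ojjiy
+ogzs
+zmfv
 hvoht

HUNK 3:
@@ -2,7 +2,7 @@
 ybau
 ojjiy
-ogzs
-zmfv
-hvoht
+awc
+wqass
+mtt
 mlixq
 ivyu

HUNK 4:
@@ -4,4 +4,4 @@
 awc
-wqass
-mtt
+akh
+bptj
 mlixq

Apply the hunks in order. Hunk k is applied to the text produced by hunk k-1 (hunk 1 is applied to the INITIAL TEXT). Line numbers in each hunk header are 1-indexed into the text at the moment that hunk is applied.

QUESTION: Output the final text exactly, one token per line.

Answer: qcnq
ybau
ojjiy
awc
akh
bptj
mlixq
ivyu
wojg

Derivation:
Hunk 1: at line 3 remove [hpmt] add [oczs,hvoht,mlixq] -> 9 lines: qcnq ybau vqv fvxy oczs hvoht mlixq ivyu wojg
Hunk 2: at line 2 remove [vqv,fvxy,oczs] add [ojjiy,ogzs,zmfv] -> 9 lines: qcnq ybau ojjiy ogzs zmfv hvoht mlixq ivyu wojg
Hunk 3: at line 2 remove [ogzs,zmfv,hvoht] add [awc,wqass,mtt] -> 9 lines: qcnq ybau ojjiy awc wqass mtt mlixq ivyu wojg
Hunk 4: at line 4 remove [wqass,mtt] add [akh,bptj] -> 9 lines: qcnq ybau ojjiy awc akh bptj mlixq ivyu wojg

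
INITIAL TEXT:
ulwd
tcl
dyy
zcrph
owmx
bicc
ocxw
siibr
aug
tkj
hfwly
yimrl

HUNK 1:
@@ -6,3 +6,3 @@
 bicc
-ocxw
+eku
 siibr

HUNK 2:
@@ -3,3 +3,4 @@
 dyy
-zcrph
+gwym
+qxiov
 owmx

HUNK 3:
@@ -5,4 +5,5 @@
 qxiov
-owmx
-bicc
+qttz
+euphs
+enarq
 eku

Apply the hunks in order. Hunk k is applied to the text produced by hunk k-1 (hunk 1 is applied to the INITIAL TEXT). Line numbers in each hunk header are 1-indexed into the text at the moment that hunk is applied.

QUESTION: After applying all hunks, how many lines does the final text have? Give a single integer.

Hunk 1: at line 6 remove [ocxw] add [eku] -> 12 lines: ulwd tcl dyy zcrph owmx bicc eku siibr aug tkj hfwly yimrl
Hunk 2: at line 3 remove [zcrph] add [gwym,qxiov] -> 13 lines: ulwd tcl dyy gwym qxiov owmx bicc eku siibr aug tkj hfwly yimrl
Hunk 3: at line 5 remove [owmx,bicc] add [qttz,euphs,enarq] -> 14 lines: ulwd tcl dyy gwym qxiov qttz euphs enarq eku siibr aug tkj hfwly yimrl
Final line count: 14

Answer: 14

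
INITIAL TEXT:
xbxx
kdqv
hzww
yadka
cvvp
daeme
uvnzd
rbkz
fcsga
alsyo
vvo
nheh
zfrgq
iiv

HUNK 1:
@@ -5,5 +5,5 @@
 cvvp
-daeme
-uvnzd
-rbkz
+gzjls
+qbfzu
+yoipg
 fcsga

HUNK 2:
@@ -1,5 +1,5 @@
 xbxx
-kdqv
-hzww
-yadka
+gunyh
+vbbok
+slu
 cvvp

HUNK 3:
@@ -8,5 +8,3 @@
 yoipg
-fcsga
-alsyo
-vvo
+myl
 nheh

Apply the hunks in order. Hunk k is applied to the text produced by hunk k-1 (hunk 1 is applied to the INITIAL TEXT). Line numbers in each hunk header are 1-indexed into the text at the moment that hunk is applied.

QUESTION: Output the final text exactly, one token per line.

Hunk 1: at line 5 remove [daeme,uvnzd,rbkz] add [gzjls,qbfzu,yoipg] -> 14 lines: xbxx kdqv hzww yadka cvvp gzjls qbfzu yoipg fcsga alsyo vvo nheh zfrgq iiv
Hunk 2: at line 1 remove [kdqv,hzww,yadka] add [gunyh,vbbok,slu] -> 14 lines: xbxx gunyh vbbok slu cvvp gzjls qbfzu yoipg fcsga alsyo vvo nheh zfrgq iiv
Hunk 3: at line 8 remove [fcsga,alsyo,vvo] add [myl] -> 12 lines: xbxx gunyh vbbok slu cvvp gzjls qbfzu yoipg myl nheh zfrgq iiv

Answer: xbxx
gunyh
vbbok
slu
cvvp
gzjls
qbfzu
yoipg
myl
nheh
zfrgq
iiv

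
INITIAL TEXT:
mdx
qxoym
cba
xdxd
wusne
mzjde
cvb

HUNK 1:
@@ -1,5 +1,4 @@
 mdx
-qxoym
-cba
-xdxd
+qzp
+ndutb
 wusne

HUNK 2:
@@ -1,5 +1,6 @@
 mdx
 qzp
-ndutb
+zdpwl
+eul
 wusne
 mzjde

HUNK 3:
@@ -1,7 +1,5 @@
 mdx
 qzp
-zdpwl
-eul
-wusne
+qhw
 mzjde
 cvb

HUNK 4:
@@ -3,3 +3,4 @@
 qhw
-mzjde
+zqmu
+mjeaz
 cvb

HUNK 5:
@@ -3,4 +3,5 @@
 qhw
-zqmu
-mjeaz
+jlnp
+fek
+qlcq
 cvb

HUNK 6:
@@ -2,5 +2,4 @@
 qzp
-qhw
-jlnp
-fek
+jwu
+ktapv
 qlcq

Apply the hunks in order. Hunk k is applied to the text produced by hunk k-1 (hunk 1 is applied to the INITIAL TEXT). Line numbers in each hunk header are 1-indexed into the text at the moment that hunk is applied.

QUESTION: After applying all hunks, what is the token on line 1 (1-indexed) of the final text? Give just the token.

Answer: mdx

Derivation:
Hunk 1: at line 1 remove [qxoym,cba,xdxd] add [qzp,ndutb] -> 6 lines: mdx qzp ndutb wusne mzjde cvb
Hunk 2: at line 1 remove [ndutb] add [zdpwl,eul] -> 7 lines: mdx qzp zdpwl eul wusne mzjde cvb
Hunk 3: at line 1 remove [zdpwl,eul,wusne] add [qhw] -> 5 lines: mdx qzp qhw mzjde cvb
Hunk 4: at line 3 remove [mzjde] add [zqmu,mjeaz] -> 6 lines: mdx qzp qhw zqmu mjeaz cvb
Hunk 5: at line 3 remove [zqmu,mjeaz] add [jlnp,fek,qlcq] -> 7 lines: mdx qzp qhw jlnp fek qlcq cvb
Hunk 6: at line 2 remove [qhw,jlnp,fek] add [jwu,ktapv] -> 6 lines: mdx qzp jwu ktapv qlcq cvb
Final line 1: mdx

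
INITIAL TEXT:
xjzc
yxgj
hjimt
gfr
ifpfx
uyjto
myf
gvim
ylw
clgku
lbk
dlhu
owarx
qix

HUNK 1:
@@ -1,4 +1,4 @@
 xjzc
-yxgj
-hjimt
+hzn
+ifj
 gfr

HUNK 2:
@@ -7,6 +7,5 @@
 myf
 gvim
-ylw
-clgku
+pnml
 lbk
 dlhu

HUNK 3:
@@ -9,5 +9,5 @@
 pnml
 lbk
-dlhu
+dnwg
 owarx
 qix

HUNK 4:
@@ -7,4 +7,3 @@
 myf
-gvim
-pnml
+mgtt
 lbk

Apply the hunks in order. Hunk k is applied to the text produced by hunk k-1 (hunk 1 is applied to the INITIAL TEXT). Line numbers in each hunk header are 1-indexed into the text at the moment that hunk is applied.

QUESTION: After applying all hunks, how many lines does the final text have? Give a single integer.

Answer: 12

Derivation:
Hunk 1: at line 1 remove [yxgj,hjimt] add [hzn,ifj] -> 14 lines: xjzc hzn ifj gfr ifpfx uyjto myf gvim ylw clgku lbk dlhu owarx qix
Hunk 2: at line 7 remove [ylw,clgku] add [pnml] -> 13 lines: xjzc hzn ifj gfr ifpfx uyjto myf gvim pnml lbk dlhu owarx qix
Hunk 3: at line 9 remove [dlhu] add [dnwg] -> 13 lines: xjzc hzn ifj gfr ifpfx uyjto myf gvim pnml lbk dnwg owarx qix
Hunk 4: at line 7 remove [gvim,pnml] add [mgtt] -> 12 lines: xjzc hzn ifj gfr ifpfx uyjto myf mgtt lbk dnwg owarx qix
Final line count: 12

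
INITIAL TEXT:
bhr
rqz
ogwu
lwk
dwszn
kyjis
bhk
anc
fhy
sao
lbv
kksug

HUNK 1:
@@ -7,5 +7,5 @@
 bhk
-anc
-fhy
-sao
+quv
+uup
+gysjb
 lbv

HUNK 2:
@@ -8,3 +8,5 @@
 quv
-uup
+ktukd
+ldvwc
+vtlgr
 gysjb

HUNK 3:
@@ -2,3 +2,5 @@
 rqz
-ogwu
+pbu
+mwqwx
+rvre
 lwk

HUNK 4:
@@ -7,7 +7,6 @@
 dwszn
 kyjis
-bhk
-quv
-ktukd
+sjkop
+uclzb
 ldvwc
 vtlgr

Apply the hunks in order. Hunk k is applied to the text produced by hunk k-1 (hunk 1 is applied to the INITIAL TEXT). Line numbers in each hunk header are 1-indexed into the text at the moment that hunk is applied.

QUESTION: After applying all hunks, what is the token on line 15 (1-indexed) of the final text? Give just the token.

Hunk 1: at line 7 remove [anc,fhy,sao] add [quv,uup,gysjb] -> 12 lines: bhr rqz ogwu lwk dwszn kyjis bhk quv uup gysjb lbv kksug
Hunk 2: at line 8 remove [uup] add [ktukd,ldvwc,vtlgr] -> 14 lines: bhr rqz ogwu lwk dwszn kyjis bhk quv ktukd ldvwc vtlgr gysjb lbv kksug
Hunk 3: at line 2 remove [ogwu] add [pbu,mwqwx,rvre] -> 16 lines: bhr rqz pbu mwqwx rvre lwk dwszn kyjis bhk quv ktukd ldvwc vtlgr gysjb lbv kksug
Hunk 4: at line 7 remove [bhk,quv,ktukd] add [sjkop,uclzb] -> 15 lines: bhr rqz pbu mwqwx rvre lwk dwszn kyjis sjkop uclzb ldvwc vtlgr gysjb lbv kksug
Final line 15: kksug

Answer: kksug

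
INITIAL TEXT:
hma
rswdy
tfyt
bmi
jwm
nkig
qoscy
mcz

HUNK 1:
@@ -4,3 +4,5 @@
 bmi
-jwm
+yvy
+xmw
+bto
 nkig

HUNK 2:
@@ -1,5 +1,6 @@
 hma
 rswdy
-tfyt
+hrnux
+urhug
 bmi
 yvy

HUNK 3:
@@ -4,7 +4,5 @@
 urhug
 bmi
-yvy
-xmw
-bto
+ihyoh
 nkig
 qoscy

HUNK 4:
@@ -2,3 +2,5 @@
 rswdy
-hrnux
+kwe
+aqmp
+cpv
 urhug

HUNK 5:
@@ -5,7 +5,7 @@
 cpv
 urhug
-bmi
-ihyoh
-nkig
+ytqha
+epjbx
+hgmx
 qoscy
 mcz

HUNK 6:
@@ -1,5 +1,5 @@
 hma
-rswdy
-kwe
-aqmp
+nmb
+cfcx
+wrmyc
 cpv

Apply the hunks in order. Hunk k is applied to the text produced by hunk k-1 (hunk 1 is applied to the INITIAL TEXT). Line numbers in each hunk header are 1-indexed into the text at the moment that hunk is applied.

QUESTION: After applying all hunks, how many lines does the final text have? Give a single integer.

Hunk 1: at line 4 remove [jwm] add [yvy,xmw,bto] -> 10 lines: hma rswdy tfyt bmi yvy xmw bto nkig qoscy mcz
Hunk 2: at line 1 remove [tfyt] add [hrnux,urhug] -> 11 lines: hma rswdy hrnux urhug bmi yvy xmw bto nkig qoscy mcz
Hunk 3: at line 4 remove [yvy,xmw,bto] add [ihyoh] -> 9 lines: hma rswdy hrnux urhug bmi ihyoh nkig qoscy mcz
Hunk 4: at line 2 remove [hrnux] add [kwe,aqmp,cpv] -> 11 lines: hma rswdy kwe aqmp cpv urhug bmi ihyoh nkig qoscy mcz
Hunk 5: at line 5 remove [bmi,ihyoh,nkig] add [ytqha,epjbx,hgmx] -> 11 lines: hma rswdy kwe aqmp cpv urhug ytqha epjbx hgmx qoscy mcz
Hunk 6: at line 1 remove [rswdy,kwe,aqmp] add [nmb,cfcx,wrmyc] -> 11 lines: hma nmb cfcx wrmyc cpv urhug ytqha epjbx hgmx qoscy mcz
Final line count: 11

Answer: 11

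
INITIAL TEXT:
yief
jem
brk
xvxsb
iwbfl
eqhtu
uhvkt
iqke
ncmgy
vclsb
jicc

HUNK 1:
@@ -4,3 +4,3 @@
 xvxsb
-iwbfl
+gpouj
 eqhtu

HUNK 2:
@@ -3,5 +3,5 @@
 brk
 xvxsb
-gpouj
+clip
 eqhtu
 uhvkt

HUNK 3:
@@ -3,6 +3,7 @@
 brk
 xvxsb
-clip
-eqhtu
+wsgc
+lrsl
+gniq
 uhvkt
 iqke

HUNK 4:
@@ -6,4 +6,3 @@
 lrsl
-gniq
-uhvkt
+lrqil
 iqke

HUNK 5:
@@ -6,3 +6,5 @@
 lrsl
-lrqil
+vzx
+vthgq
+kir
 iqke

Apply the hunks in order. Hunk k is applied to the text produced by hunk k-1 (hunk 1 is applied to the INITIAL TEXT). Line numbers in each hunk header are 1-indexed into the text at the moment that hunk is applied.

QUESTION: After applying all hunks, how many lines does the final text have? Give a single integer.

Hunk 1: at line 4 remove [iwbfl] add [gpouj] -> 11 lines: yief jem brk xvxsb gpouj eqhtu uhvkt iqke ncmgy vclsb jicc
Hunk 2: at line 3 remove [gpouj] add [clip] -> 11 lines: yief jem brk xvxsb clip eqhtu uhvkt iqke ncmgy vclsb jicc
Hunk 3: at line 3 remove [clip,eqhtu] add [wsgc,lrsl,gniq] -> 12 lines: yief jem brk xvxsb wsgc lrsl gniq uhvkt iqke ncmgy vclsb jicc
Hunk 4: at line 6 remove [gniq,uhvkt] add [lrqil] -> 11 lines: yief jem brk xvxsb wsgc lrsl lrqil iqke ncmgy vclsb jicc
Hunk 5: at line 6 remove [lrqil] add [vzx,vthgq,kir] -> 13 lines: yief jem brk xvxsb wsgc lrsl vzx vthgq kir iqke ncmgy vclsb jicc
Final line count: 13

Answer: 13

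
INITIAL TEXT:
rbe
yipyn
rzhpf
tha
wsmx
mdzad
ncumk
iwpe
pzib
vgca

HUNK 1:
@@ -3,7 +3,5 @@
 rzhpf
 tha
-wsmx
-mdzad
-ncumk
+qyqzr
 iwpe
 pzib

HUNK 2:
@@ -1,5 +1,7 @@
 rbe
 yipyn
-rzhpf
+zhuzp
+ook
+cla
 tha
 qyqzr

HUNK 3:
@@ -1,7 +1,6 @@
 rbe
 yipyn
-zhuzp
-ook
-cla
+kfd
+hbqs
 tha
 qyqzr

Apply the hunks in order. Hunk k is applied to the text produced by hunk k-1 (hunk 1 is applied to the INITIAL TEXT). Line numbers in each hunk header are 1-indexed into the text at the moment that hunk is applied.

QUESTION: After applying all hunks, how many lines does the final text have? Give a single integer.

Hunk 1: at line 3 remove [wsmx,mdzad,ncumk] add [qyqzr] -> 8 lines: rbe yipyn rzhpf tha qyqzr iwpe pzib vgca
Hunk 2: at line 1 remove [rzhpf] add [zhuzp,ook,cla] -> 10 lines: rbe yipyn zhuzp ook cla tha qyqzr iwpe pzib vgca
Hunk 3: at line 1 remove [zhuzp,ook,cla] add [kfd,hbqs] -> 9 lines: rbe yipyn kfd hbqs tha qyqzr iwpe pzib vgca
Final line count: 9

Answer: 9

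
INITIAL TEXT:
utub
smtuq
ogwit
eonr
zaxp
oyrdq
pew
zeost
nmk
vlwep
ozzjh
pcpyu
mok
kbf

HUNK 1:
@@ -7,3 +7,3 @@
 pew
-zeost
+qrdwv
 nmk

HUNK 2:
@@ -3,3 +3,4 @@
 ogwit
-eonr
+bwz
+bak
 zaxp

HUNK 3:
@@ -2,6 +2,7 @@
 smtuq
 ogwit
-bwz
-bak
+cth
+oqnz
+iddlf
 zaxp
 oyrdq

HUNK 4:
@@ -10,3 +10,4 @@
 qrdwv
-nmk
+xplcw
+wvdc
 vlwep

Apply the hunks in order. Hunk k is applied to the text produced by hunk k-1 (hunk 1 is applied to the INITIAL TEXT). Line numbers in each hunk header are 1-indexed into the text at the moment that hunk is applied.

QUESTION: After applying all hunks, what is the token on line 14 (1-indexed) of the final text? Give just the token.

Hunk 1: at line 7 remove [zeost] add [qrdwv] -> 14 lines: utub smtuq ogwit eonr zaxp oyrdq pew qrdwv nmk vlwep ozzjh pcpyu mok kbf
Hunk 2: at line 3 remove [eonr] add [bwz,bak] -> 15 lines: utub smtuq ogwit bwz bak zaxp oyrdq pew qrdwv nmk vlwep ozzjh pcpyu mok kbf
Hunk 3: at line 2 remove [bwz,bak] add [cth,oqnz,iddlf] -> 16 lines: utub smtuq ogwit cth oqnz iddlf zaxp oyrdq pew qrdwv nmk vlwep ozzjh pcpyu mok kbf
Hunk 4: at line 10 remove [nmk] add [xplcw,wvdc] -> 17 lines: utub smtuq ogwit cth oqnz iddlf zaxp oyrdq pew qrdwv xplcw wvdc vlwep ozzjh pcpyu mok kbf
Final line 14: ozzjh

Answer: ozzjh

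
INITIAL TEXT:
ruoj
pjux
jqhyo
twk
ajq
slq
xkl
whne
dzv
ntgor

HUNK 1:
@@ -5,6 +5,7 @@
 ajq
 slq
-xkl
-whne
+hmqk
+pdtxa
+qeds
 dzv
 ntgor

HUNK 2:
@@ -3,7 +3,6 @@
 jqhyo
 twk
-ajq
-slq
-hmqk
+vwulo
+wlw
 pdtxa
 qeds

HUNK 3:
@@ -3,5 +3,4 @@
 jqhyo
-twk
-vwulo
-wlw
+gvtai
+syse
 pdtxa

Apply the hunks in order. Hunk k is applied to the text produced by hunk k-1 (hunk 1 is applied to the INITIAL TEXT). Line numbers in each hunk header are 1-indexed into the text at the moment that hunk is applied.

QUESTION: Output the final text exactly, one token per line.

Hunk 1: at line 5 remove [xkl,whne] add [hmqk,pdtxa,qeds] -> 11 lines: ruoj pjux jqhyo twk ajq slq hmqk pdtxa qeds dzv ntgor
Hunk 2: at line 3 remove [ajq,slq,hmqk] add [vwulo,wlw] -> 10 lines: ruoj pjux jqhyo twk vwulo wlw pdtxa qeds dzv ntgor
Hunk 3: at line 3 remove [twk,vwulo,wlw] add [gvtai,syse] -> 9 lines: ruoj pjux jqhyo gvtai syse pdtxa qeds dzv ntgor

Answer: ruoj
pjux
jqhyo
gvtai
syse
pdtxa
qeds
dzv
ntgor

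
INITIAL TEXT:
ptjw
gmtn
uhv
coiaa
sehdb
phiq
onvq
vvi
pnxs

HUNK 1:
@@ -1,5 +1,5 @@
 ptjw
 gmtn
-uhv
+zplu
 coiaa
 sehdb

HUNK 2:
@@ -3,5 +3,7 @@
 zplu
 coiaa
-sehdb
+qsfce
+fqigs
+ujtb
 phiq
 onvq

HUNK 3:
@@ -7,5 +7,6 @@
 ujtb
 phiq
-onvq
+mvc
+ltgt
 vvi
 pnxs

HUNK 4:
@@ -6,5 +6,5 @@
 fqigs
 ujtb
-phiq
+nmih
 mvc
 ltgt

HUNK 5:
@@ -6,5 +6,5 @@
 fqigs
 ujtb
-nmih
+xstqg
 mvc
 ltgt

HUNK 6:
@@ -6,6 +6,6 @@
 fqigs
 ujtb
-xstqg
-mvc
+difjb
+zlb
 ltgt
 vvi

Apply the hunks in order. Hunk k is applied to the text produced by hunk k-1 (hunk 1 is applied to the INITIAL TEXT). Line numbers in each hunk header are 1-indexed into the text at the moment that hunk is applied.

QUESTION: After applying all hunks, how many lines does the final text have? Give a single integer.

Answer: 12

Derivation:
Hunk 1: at line 1 remove [uhv] add [zplu] -> 9 lines: ptjw gmtn zplu coiaa sehdb phiq onvq vvi pnxs
Hunk 2: at line 3 remove [sehdb] add [qsfce,fqigs,ujtb] -> 11 lines: ptjw gmtn zplu coiaa qsfce fqigs ujtb phiq onvq vvi pnxs
Hunk 3: at line 7 remove [onvq] add [mvc,ltgt] -> 12 lines: ptjw gmtn zplu coiaa qsfce fqigs ujtb phiq mvc ltgt vvi pnxs
Hunk 4: at line 6 remove [phiq] add [nmih] -> 12 lines: ptjw gmtn zplu coiaa qsfce fqigs ujtb nmih mvc ltgt vvi pnxs
Hunk 5: at line 6 remove [nmih] add [xstqg] -> 12 lines: ptjw gmtn zplu coiaa qsfce fqigs ujtb xstqg mvc ltgt vvi pnxs
Hunk 6: at line 6 remove [xstqg,mvc] add [difjb,zlb] -> 12 lines: ptjw gmtn zplu coiaa qsfce fqigs ujtb difjb zlb ltgt vvi pnxs
Final line count: 12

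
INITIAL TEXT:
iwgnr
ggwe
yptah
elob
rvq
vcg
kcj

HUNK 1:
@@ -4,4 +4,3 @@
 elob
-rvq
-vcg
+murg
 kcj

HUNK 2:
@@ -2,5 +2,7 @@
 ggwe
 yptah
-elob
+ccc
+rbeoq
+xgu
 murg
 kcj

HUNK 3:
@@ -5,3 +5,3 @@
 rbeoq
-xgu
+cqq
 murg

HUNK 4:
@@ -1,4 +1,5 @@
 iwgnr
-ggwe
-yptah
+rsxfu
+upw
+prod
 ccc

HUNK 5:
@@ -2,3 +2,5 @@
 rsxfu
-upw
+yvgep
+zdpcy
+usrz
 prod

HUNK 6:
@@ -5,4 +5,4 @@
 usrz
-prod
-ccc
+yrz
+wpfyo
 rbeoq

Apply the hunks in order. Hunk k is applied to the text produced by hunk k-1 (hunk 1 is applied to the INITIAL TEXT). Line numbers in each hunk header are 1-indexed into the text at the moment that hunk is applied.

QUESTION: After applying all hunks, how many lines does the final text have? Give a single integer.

Answer: 11

Derivation:
Hunk 1: at line 4 remove [rvq,vcg] add [murg] -> 6 lines: iwgnr ggwe yptah elob murg kcj
Hunk 2: at line 2 remove [elob] add [ccc,rbeoq,xgu] -> 8 lines: iwgnr ggwe yptah ccc rbeoq xgu murg kcj
Hunk 3: at line 5 remove [xgu] add [cqq] -> 8 lines: iwgnr ggwe yptah ccc rbeoq cqq murg kcj
Hunk 4: at line 1 remove [ggwe,yptah] add [rsxfu,upw,prod] -> 9 lines: iwgnr rsxfu upw prod ccc rbeoq cqq murg kcj
Hunk 5: at line 2 remove [upw] add [yvgep,zdpcy,usrz] -> 11 lines: iwgnr rsxfu yvgep zdpcy usrz prod ccc rbeoq cqq murg kcj
Hunk 6: at line 5 remove [prod,ccc] add [yrz,wpfyo] -> 11 lines: iwgnr rsxfu yvgep zdpcy usrz yrz wpfyo rbeoq cqq murg kcj
Final line count: 11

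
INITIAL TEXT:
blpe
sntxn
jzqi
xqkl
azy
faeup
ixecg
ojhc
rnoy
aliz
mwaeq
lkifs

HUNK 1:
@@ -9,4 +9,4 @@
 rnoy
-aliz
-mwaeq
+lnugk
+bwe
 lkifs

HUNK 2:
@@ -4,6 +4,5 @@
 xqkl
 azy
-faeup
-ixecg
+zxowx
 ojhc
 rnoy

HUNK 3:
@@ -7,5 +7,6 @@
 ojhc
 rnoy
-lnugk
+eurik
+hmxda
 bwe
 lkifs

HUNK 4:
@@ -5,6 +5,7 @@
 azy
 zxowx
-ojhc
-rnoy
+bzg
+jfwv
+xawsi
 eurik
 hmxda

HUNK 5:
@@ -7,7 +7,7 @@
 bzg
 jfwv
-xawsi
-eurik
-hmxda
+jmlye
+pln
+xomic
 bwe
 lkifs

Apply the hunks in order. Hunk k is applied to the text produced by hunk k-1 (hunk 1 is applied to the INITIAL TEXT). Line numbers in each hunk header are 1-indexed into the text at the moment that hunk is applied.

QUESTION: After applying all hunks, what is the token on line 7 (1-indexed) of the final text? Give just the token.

Hunk 1: at line 9 remove [aliz,mwaeq] add [lnugk,bwe] -> 12 lines: blpe sntxn jzqi xqkl azy faeup ixecg ojhc rnoy lnugk bwe lkifs
Hunk 2: at line 4 remove [faeup,ixecg] add [zxowx] -> 11 lines: blpe sntxn jzqi xqkl azy zxowx ojhc rnoy lnugk bwe lkifs
Hunk 3: at line 7 remove [lnugk] add [eurik,hmxda] -> 12 lines: blpe sntxn jzqi xqkl azy zxowx ojhc rnoy eurik hmxda bwe lkifs
Hunk 4: at line 5 remove [ojhc,rnoy] add [bzg,jfwv,xawsi] -> 13 lines: blpe sntxn jzqi xqkl azy zxowx bzg jfwv xawsi eurik hmxda bwe lkifs
Hunk 5: at line 7 remove [xawsi,eurik,hmxda] add [jmlye,pln,xomic] -> 13 lines: blpe sntxn jzqi xqkl azy zxowx bzg jfwv jmlye pln xomic bwe lkifs
Final line 7: bzg

Answer: bzg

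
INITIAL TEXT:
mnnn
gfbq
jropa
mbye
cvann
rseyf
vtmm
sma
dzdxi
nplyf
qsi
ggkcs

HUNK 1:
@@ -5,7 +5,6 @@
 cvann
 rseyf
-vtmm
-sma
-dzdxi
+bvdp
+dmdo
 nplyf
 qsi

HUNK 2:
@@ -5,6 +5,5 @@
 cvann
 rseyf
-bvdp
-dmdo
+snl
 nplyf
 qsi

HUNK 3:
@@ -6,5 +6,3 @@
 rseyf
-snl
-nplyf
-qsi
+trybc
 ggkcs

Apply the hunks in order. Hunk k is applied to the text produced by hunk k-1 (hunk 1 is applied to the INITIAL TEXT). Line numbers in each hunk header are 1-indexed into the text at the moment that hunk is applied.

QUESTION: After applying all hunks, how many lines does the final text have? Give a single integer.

Answer: 8

Derivation:
Hunk 1: at line 5 remove [vtmm,sma,dzdxi] add [bvdp,dmdo] -> 11 lines: mnnn gfbq jropa mbye cvann rseyf bvdp dmdo nplyf qsi ggkcs
Hunk 2: at line 5 remove [bvdp,dmdo] add [snl] -> 10 lines: mnnn gfbq jropa mbye cvann rseyf snl nplyf qsi ggkcs
Hunk 3: at line 6 remove [snl,nplyf,qsi] add [trybc] -> 8 lines: mnnn gfbq jropa mbye cvann rseyf trybc ggkcs
Final line count: 8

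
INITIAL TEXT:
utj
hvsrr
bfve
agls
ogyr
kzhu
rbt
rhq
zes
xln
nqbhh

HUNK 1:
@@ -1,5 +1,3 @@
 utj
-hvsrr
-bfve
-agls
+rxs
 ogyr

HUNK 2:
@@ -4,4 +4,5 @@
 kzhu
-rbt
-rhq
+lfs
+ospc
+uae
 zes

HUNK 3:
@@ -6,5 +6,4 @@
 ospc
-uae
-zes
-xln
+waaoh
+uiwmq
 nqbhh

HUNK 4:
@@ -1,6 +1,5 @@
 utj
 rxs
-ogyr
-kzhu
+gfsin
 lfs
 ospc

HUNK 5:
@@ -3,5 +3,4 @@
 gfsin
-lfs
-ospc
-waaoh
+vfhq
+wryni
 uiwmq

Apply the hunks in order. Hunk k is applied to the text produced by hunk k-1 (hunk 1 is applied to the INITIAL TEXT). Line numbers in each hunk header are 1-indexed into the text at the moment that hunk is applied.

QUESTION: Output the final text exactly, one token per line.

Hunk 1: at line 1 remove [hvsrr,bfve,agls] add [rxs] -> 9 lines: utj rxs ogyr kzhu rbt rhq zes xln nqbhh
Hunk 2: at line 4 remove [rbt,rhq] add [lfs,ospc,uae] -> 10 lines: utj rxs ogyr kzhu lfs ospc uae zes xln nqbhh
Hunk 3: at line 6 remove [uae,zes,xln] add [waaoh,uiwmq] -> 9 lines: utj rxs ogyr kzhu lfs ospc waaoh uiwmq nqbhh
Hunk 4: at line 1 remove [ogyr,kzhu] add [gfsin] -> 8 lines: utj rxs gfsin lfs ospc waaoh uiwmq nqbhh
Hunk 5: at line 3 remove [lfs,ospc,waaoh] add [vfhq,wryni] -> 7 lines: utj rxs gfsin vfhq wryni uiwmq nqbhh

Answer: utj
rxs
gfsin
vfhq
wryni
uiwmq
nqbhh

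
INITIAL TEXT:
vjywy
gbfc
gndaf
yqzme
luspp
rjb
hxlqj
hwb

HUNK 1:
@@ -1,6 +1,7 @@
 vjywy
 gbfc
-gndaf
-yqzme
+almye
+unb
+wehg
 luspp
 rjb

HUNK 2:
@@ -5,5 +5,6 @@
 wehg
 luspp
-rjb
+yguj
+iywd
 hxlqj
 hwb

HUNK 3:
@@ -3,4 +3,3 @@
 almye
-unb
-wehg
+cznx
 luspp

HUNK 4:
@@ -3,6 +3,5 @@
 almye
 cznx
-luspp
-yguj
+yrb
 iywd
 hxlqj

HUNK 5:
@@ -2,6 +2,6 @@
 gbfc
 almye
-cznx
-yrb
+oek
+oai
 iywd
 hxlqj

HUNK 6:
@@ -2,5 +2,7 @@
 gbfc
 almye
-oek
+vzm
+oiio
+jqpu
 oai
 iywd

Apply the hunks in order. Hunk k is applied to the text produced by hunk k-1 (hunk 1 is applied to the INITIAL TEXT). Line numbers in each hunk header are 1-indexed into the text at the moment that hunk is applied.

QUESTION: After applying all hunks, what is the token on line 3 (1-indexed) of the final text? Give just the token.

Answer: almye

Derivation:
Hunk 1: at line 1 remove [gndaf,yqzme] add [almye,unb,wehg] -> 9 lines: vjywy gbfc almye unb wehg luspp rjb hxlqj hwb
Hunk 2: at line 5 remove [rjb] add [yguj,iywd] -> 10 lines: vjywy gbfc almye unb wehg luspp yguj iywd hxlqj hwb
Hunk 3: at line 3 remove [unb,wehg] add [cznx] -> 9 lines: vjywy gbfc almye cznx luspp yguj iywd hxlqj hwb
Hunk 4: at line 3 remove [luspp,yguj] add [yrb] -> 8 lines: vjywy gbfc almye cznx yrb iywd hxlqj hwb
Hunk 5: at line 2 remove [cznx,yrb] add [oek,oai] -> 8 lines: vjywy gbfc almye oek oai iywd hxlqj hwb
Hunk 6: at line 2 remove [oek] add [vzm,oiio,jqpu] -> 10 lines: vjywy gbfc almye vzm oiio jqpu oai iywd hxlqj hwb
Final line 3: almye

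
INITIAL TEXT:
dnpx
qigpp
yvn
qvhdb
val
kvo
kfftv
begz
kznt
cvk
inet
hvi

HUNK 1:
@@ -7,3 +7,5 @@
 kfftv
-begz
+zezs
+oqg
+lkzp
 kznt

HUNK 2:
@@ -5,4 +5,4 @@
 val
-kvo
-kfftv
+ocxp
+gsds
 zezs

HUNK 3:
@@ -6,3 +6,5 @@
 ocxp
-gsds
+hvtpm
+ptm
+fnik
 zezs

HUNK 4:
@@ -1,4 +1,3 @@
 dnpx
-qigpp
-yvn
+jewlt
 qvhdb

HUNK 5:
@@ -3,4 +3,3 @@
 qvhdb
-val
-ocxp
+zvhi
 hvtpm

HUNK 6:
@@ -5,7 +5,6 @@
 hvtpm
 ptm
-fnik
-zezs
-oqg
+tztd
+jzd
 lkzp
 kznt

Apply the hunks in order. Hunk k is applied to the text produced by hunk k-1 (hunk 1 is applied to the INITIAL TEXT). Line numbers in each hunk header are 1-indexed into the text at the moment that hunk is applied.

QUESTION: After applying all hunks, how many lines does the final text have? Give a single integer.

Hunk 1: at line 7 remove [begz] add [zezs,oqg,lkzp] -> 14 lines: dnpx qigpp yvn qvhdb val kvo kfftv zezs oqg lkzp kznt cvk inet hvi
Hunk 2: at line 5 remove [kvo,kfftv] add [ocxp,gsds] -> 14 lines: dnpx qigpp yvn qvhdb val ocxp gsds zezs oqg lkzp kznt cvk inet hvi
Hunk 3: at line 6 remove [gsds] add [hvtpm,ptm,fnik] -> 16 lines: dnpx qigpp yvn qvhdb val ocxp hvtpm ptm fnik zezs oqg lkzp kznt cvk inet hvi
Hunk 4: at line 1 remove [qigpp,yvn] add [jewlt] -> 15 lines: dnpx jewlt qvhdb val ocxp hvtpm ptm fnik zezs oqg lkzp kznt cvk inet hvi
Hunk 5: at line 3 remove [val,ocxp] add [zvhi] -> 14 lines: dnpx jewlt qvhdb zvhi hvtpm ptm fnik zezs oqg lkzp kznt cvk inet hvi
Hunk 6: at line 5 remove [fnik,zezs,oqg] add [tztd,jzd] -> 13 lines: dnpx jewlt qvhdb zvhi hvtpm ptm tztd jzd lkzp kznt cvk inet hvi
Final line count: 13

Answer: 13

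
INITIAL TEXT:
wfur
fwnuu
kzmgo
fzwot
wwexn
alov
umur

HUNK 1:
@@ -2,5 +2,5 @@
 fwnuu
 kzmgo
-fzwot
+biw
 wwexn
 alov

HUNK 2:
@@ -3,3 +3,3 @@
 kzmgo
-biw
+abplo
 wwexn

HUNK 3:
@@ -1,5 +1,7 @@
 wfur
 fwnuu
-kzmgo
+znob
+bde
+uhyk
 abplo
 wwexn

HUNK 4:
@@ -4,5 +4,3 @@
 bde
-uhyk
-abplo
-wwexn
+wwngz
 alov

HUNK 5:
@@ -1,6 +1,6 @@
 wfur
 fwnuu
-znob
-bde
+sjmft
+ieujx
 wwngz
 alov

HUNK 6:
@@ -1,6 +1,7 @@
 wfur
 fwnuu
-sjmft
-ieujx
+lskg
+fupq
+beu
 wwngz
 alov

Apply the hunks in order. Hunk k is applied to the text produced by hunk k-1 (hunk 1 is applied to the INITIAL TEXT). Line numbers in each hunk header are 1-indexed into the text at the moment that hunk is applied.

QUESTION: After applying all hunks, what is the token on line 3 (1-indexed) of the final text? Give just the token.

Hunk 1: at line 2 remove [fzwot] add [biw] -> 7 lines: wfur fwnuu kzmgo biw wwexn alov umur
Hunk 2: at line 3 remove [biw] add [abplo] -> 7 lines: wfur fwnuu kzmgo abplo wwexn alov umur
Hunk 3: at line 1 remove [kzmgo] add [znob,bde,uhyk] -> 9 lines: wfur fwnuu znob bde uhyk abplo wwexn alov umur
Hunk 4: at line 4 remove [uhyk,abplo,wwexn] add [wwngz] -> 7 lines: wfur fwnuu znob bde wwngz alov umur
Hunk 5: at line 1 remove [znob,bde] add [sjmft,ieujx] -> 7 lines: wfur fwnuu sjmft ieujx wwngz alov umur
Hunk 6: at line 1 remove [sjmft,ieujx] add [lskg,fupq,beu] -> 8 lines: wfur fwnuu lskg fupq beu wwngz alov umur
Final line 3: lskg

Answer: lskg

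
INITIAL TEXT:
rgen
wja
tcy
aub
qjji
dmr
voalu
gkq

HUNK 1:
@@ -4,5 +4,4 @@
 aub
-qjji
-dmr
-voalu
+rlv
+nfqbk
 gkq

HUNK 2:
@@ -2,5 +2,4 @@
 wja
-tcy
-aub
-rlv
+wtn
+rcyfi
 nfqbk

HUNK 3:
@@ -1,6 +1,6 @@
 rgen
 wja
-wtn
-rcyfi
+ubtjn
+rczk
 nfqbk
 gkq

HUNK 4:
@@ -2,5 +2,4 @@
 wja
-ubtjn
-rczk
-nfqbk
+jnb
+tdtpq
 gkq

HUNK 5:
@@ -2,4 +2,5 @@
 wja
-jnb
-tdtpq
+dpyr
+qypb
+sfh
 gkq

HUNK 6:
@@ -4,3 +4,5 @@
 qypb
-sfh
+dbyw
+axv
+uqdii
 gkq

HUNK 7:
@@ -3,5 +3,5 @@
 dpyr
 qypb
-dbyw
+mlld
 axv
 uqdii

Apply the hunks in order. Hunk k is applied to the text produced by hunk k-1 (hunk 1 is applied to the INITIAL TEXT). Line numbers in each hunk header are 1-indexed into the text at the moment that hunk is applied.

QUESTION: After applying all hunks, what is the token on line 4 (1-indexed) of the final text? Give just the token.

Hunk 1: at line 4 remove [qjji,dmr,voalu] add [rlv,nfqbk] -> 7 lines: rgen wja tcy aub rlv nfqbk gkq
Hunk 2: at line 2 remove [tcy,aub,rlv] add [wtn,rcyfi] -> 6 lines: rgen wja wtn rcyfi nfqbk gkq
Hunk 3: at line 1 remove [wtn,rcyfi] add [ubtjn,rczk] -> 6 lines: rgen wja ubtjn rczk nfqbk gkq
Hunk 4: at line 2 remove [ubtjn,rczk,nfqbk] add [jnb,tdtpq] -> 5 lines: rgen wja jnb tdtpq gkq
Hunk 5: at line 2 remove [jnb,tdtpq] add [dpyr,qypb,sfh] -> 6 lines: rgen wja dpyr qypb sfh gkq
Hunk 6: at line 4 remove [sfh] add [dbyw,axv,uqdii] -> 8 lines: rgen wja dpyr qypb dbyw axv uqdii gkq
Hunk 7: at line 3 remove [dbyw] add [mlld] -> 8 lines: rgen wja dpyr qypb mlld axv uqdii gkq
Final line 4: qypb

Answer: qypb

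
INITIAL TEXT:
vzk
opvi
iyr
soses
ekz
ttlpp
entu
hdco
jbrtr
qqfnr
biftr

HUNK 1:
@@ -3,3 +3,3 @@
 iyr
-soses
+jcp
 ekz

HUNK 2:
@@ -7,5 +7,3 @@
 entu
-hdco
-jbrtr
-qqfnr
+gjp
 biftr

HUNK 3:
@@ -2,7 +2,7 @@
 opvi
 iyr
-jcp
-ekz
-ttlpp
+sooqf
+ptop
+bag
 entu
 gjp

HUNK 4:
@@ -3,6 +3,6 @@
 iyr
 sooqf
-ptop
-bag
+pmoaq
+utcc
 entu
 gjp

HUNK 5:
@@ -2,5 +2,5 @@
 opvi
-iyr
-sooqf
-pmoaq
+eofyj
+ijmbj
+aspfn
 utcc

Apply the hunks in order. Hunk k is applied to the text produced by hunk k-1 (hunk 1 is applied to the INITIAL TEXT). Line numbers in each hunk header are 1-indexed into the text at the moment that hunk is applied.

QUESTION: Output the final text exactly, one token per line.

Answer: vzk
opvi
eofyj
ijmbj
aspfn
utcc
entu
gjp
biftr

Derivation:
Hunk 1: at line 3 remove [soses] add [jcp] -> 11 lines: vzk opvi iyr jcp ekz ttlpp entu hdco jbrtr qqfnr biftr
Hunk 2: at line 7 remove [hdco,jbrtr,qqfnr] add [gjp] -> 9 lines: vzk opvi iyr jcp ekz ttlpp entu gjp biftr
Hunk 3: at line 2 remove [jcp,ekz,ttlpp] add [sooqf,ptop,bag] -> 9 lines: vzk opvi iyr sooqf ptop bag entu gjp biftr
Hunk 4: at line 3 remove [ptop,bag] add [pmoaq,utcc] -> 9 lines: vzk opvi iyr sooqf pmoaq utcc entu gjp biftr
Hunk 5: at line 2 remove [iyr,sooqf,pmoaq] add [eofyj,ijmbj,aspfn] -> 9 lines: vzk opvi eofyj ijmbj aspfn utcc entu gjp biftr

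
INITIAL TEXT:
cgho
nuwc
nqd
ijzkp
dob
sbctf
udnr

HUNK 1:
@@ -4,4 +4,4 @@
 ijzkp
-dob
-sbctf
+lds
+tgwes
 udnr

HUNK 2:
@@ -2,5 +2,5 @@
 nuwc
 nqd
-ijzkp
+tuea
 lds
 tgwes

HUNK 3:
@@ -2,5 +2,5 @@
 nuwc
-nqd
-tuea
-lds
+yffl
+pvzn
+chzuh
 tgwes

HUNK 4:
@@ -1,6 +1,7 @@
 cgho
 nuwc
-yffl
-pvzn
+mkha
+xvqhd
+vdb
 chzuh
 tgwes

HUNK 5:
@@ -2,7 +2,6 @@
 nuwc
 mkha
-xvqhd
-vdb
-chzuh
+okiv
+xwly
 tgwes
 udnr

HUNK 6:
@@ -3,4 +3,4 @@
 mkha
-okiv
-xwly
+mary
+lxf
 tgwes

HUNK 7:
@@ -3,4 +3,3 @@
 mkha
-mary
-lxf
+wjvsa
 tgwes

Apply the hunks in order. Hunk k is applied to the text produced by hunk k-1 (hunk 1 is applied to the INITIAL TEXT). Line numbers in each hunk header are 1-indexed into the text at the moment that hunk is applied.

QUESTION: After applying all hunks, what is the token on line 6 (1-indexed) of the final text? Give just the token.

Hunk 1: at line 4 remove [dob,sbctf] add [lds,tgwes] -> 7 lines: cgho nuwc nqd ijzkp lds tgwes udnr
Hunk 2: at line 2 remove [ijzkp] add [tuea] -> 7 lines: cgho nuwc nqd tuea lds tgwes udnr
Hunk 3: at line 2 remove [nqd,tuea,lds] add [yffl,pvzn,chzuh] -> 7 lines: cgho nuwc yffl pvzn chzuh tgwes udnr
Hunk 4: at line 1 remove [yffl,pvzn] add [mkha,xvqhd,vdb] -> 8 lines: cgho nuwc mkha xvqhd vdb chzuh tgwes udnr
Hunk 5: at line 2 remove [xvqhd,vdb,chzuh] add [okiv,xwly] -> 7 lines: cgho nuwc mkha okiv xwly tgwes udnr
Hunk 6: at line 3 remove [okiv,xwly] add [mary,lxf] -> 7 lines: cgho nuwc mkha mary lxf tgwes udnr
Hunk 7: at line 3 remove [mary,lxf] add [wjvsa] -> 6 lines: cgho nuwc mkha wjvsa tgwes udnr
Final line 6: udnr

Answer: udnr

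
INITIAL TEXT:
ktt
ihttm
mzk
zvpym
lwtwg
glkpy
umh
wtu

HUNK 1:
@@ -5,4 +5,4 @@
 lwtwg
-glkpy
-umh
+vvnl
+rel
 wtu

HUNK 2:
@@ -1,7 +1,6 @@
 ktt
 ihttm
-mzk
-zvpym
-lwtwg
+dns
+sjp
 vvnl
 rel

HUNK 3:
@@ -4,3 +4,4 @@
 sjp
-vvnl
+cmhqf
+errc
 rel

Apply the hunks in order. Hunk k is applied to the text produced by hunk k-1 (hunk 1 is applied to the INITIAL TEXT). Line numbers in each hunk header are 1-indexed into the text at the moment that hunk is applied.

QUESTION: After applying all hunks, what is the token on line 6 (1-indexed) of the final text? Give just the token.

Answer: errc

Derivation:
Hunk 1: at line 5 remove [glkpy,umh] add [vvnl,rel] -> 8 lines: ktt ihttm mzk zvpym lwtwg vvnl rel wtu
Hunk 2: at line 1 remove [mzk,zvpym,lwtwg] add [dns,sjp] -> 7 lines: ktt ihttm dns sjp vvnl rel wtu
Hunk 3: at line 4 remove [vvnl] add [cmhqf,errc] -> 8 lines: ktt ihttm dns sjp cmhqf errc rel wtu
Final line 6: errc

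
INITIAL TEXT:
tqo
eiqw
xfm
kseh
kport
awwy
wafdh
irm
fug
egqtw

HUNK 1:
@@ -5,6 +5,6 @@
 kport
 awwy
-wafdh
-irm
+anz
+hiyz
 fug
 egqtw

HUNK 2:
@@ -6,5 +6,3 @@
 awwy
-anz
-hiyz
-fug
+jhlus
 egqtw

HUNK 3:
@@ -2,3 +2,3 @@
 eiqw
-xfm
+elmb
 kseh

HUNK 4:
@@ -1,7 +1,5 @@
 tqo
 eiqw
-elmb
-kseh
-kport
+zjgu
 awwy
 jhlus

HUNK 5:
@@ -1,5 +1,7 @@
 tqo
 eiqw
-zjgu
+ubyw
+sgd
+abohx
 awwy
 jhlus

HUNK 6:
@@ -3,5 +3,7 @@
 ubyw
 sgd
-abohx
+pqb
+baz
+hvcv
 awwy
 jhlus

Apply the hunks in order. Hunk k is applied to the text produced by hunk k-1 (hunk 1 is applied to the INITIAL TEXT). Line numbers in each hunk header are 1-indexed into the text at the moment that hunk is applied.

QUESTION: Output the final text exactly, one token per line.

Hunk 1: at line 5 remove [wafdh,irm] add [anz,hiyz] -> 10 lines: tqo eiqw xfm kseh kport awwy anz hiyz fug egqtw
Hunk 2: at line 6 remove [anz,hiyz,fug] add [jhlus] -> 8 lines: tqo eiqw xfm kseh kport awwy jhlus egqtw
Hunk 3: at line 2 remove [xfm] add [elmb] -> 8 lines: tqo eiqw elmb kseh kport awwy jhlus egqtw
Hunk 4: at line 1 remove [elmb,kseh,kport] add [zjgu] -> 6 lines: tqo eiqw zjgu awwy jhlus egqtw
Hunk 5: at line 1 remove [zjgu] add [ubyw,sgd,abohx] -> 8 lines: tqo eiqw ubyw sgd abohx awwy jhlus egqtw
Hunk 6: at line 3 remove [abohx] add [pqb,baz,hvcv] -> 10 lines: tqo eiqw ubyw sgd pqb baz hvcv awwy jhlus egqtw

Answer: tqo
eiqw
ubyw
sgd
pqb
baz
hvcv
awwy
jhlus
egqtw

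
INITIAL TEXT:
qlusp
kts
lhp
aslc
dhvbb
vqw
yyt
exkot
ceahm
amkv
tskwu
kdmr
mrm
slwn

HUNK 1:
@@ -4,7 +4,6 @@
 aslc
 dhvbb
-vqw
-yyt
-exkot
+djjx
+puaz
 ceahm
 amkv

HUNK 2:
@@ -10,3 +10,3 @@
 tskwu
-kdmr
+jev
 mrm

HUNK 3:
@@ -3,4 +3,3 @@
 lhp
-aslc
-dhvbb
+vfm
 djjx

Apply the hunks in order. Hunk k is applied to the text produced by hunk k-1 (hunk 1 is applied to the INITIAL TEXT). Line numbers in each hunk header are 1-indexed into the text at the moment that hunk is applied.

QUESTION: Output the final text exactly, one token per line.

Answer: qlusp
kts
lhp
vfm
djjx
puaz
ceahm
amkv
tskwu
jev
mrm
slwn

Derivation:
Hunk 1: at line 4 remove [vqw,yyt,exkot] add [djjx,puaz] -> 13 lines: qlusp kts lhp aslc dhvbb djjx puaz ceahm amkv tskwu kdmr mrm slwn
Hunk 2: at line 10 remove [kdmr] add [jev] -> 13 lines: qlusp kts lhp aslc dhvbb djjx puaz ceahm amkv tskwu jev mrm slwn
Hunk 3: at line 3 remove [aslc,dhvbb] add [vfm] -> 12 lines: qlusp kts lhp vfm djjx puaz ceahm amkv tskwu jev mrm slwn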